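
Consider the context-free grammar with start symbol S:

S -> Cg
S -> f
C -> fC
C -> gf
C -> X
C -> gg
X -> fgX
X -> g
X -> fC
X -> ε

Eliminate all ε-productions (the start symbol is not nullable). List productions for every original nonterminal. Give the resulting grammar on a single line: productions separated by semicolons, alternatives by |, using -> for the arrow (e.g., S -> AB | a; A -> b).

Nullable set: {C, X}.
S -> Cg: C nullable, giving Cg | g.
C -> X: X nullable, giving X.
C -> fC: C nullable, giving f | fC.
Drop X -> ε.
X -> fC: C nullable, giving f | fC.
X -> fgX: X nullable, giving fg | fgX.
Unchanged (no nullable symbols): S -> f; C -> gf; C -> gg; X -> g.

S -> f | g | Cg; C -> X | f | fC | gf | gg; X -> f | g | fC | fg | fgX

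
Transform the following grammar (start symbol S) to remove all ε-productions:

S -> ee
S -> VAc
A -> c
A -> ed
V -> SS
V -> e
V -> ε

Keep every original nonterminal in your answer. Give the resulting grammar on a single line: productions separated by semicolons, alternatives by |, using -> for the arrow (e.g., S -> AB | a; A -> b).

Nullable set: {V}.
S -> VAc: V nullable, giving Ac | VAc.
Drop V -> ε.
Unchanged (no nullable symbols): S -> ee; A -> c; A -> ed; V -> SS; V -> e.

S -> Ac | ee | VAc; A -> c | ed; V -> e | SS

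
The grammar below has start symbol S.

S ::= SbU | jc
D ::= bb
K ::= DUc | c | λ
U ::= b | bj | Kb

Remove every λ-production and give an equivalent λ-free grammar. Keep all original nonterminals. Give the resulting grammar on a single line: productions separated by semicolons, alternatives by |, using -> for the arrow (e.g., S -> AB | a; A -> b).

Nullable set: {K}.
Drop K -> λ.
U -> Kb: K nullable, giving Kb | b.
Unchanged (no nullable symbols): S -> SbU; S -> jc; D -> bb; K -> DUc; K -> c; U -> b; U -> bj.

S -> jc | SbU; D -> bb; K -> c | DUc; U -> b | Kb | bj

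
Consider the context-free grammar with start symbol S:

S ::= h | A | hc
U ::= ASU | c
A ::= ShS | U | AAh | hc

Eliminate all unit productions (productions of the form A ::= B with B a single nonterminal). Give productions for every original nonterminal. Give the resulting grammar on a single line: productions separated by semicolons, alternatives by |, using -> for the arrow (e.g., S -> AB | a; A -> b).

Unit productions: A->U, S->A.
Unit pairs (A ⇒* B via units): (A,U), (S,A), (S,U).
S: inherits non-unit rules of {A, S, U} → AAh | ASU | ShS | c | h | hc.
A: inherits non-unit rules of {A, U} → AAh | ASU | ShS | c | hc.
U: inherits non-unit rules of {U} → ASU | c.

S -> c | h | hc | AAh | ASU | ShS; A -> c | hc | AAh | ASU | ShS; U -> c | ASU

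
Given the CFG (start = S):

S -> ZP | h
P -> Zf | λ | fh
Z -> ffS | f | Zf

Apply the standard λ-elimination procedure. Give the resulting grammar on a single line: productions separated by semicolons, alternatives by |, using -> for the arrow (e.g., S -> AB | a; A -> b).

S -> Z | h | ZP; P -> Zf | fh; Z -> f | Zf | ffS

Nullable set: {P}.
S -> ZP: P nullable, giving Z | ZP.
Drop P -> λ.
Unchanged (no nullable symbols): S -> h; P -> Zf; P -> fh; Z -> Zf; Z -> f; Z -> ffS.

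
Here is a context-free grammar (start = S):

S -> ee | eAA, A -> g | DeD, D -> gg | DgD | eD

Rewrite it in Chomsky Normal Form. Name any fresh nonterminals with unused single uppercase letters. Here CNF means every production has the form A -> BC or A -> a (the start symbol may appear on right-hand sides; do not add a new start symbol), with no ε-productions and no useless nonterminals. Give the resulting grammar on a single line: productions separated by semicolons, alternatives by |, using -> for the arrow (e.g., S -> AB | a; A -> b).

No ε-productions.
No unit productions to eliminate.
TERM: introduce B -> e, C -> g and substitute in every rule of length ≥2.
BIN: A -> DBD becomes A -> DE, E -> BD; D -> DCD becomes D -> DF, F -> CD; S -> BAA becomes S -> BG, G -> AA.

S -> BB | BG; A -> g | DE; B -> e; C -> g; D -> BD | CC | DF; E -> BD; F -> CD; G -> AA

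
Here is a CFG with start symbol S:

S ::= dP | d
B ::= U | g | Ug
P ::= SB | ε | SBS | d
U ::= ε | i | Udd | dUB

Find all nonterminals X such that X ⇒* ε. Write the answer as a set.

Directly nullable (have an ε-rule): {P, U}.
B is nullable via B -> U (every symbol on the right is already known nullable).
Not nullable: S — each has a terminal in every rule's right-hand side or depends on a non-nullable symbol.

{B, P, U}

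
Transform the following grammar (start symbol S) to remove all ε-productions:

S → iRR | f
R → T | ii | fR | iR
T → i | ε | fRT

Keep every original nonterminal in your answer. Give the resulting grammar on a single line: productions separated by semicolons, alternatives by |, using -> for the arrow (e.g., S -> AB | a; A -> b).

Nullable set: {R, T}.
S -> iRR: R, R nullable, giving i | iR | iRR.
R -> T: T nullable, giving T.
R -> fR: R nullable, giving f | fR.
R -> iR: R nullable, giving i | iR.
Drop T -> ε.
T -> fRT: R, T nullable, giving f | fR | fRT | fT.
Unchanged (no nullable symbols): S -> f; R -> ii; T -> i.

S -> f | i | iR | iRR; R -> T | f | i | fR | iR | ii; T -> f | i | fR | fT | fRT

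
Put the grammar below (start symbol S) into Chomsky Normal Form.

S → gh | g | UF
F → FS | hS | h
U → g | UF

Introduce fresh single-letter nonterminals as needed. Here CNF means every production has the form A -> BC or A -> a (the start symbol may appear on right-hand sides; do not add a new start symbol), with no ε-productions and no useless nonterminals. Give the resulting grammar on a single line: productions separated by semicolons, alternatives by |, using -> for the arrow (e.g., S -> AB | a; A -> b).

S -> g | BA | UF; A -> h; B -> g; F -> h | AS | FS; U -> g | UF

No ε-productions.
No unit productions to eliminate.
TERM: introduce B -> g, A -> h and substitute in every rule of length ≥2.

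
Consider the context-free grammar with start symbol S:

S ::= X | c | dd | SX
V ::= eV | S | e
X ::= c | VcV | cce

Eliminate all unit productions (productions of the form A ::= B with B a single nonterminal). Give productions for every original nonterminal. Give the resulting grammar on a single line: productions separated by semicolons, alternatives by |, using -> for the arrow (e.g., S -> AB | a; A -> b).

Unit productions: S->X, V->S.
Unit pairs (A ⇒* B via units): (S,X), (V,S), (V,X).
S: inherits non-unit rules of {S, X} → SX | VcV | c | cce | dd.
V: inherits non-unit rules of {S, V, X} → SX | VcV | c | cce | dd | e | eV.
X: inherits non-unit rules of {X} → VcV | c | cce.

S -> c | SX | dd | VcV | cce; V -> c | e | SX | dd | eV | VcV | cce; X -> c | VcV | cce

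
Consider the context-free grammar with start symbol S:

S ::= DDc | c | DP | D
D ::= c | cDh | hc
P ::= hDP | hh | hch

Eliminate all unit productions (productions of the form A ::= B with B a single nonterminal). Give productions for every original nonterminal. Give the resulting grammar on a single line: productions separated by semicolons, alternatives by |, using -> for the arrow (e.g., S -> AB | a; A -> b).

Unit productions: S->D.
Unit pairs (A ⇒* B via units): (S,D).
S: inherits non-unit rules of {D, S} → DDc | DP | c | cDh | hc.
D: inherits non-unit rules of {D} → c | cDh | hc.
P: inherits non-unit rules of {P} → hDP | hch | hh.

S -> c | DP | hc | DDc | cDh; D -> c | hc | cDh; P -> hh | hDP | hch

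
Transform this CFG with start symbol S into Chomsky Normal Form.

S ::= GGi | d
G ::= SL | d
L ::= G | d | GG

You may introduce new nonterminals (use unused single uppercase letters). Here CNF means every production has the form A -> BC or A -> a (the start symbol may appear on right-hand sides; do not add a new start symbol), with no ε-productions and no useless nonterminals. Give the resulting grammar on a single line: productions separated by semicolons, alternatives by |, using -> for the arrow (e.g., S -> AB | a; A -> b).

S -> d | GB; A -> i; B -> GA; G -> d | SL; L -> d | GG | SL

No ε-productions.
After unit-elimination: S -> d | GGi; G -> d | SL; L -> d | GG | SL.
TERM: introduce A -> i and substitute in every rule of length ≥2.
BIN: S -> GGA becomes S -> GB, B -> GA.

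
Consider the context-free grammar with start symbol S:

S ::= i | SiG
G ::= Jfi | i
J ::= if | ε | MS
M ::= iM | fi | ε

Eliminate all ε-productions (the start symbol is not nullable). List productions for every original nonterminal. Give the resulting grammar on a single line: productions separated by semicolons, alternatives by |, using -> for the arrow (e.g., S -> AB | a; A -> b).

S -> i | SiG; G -> i | fi | Jfi; J -> S | MS | if; M -> i | fi | iM

Nullable set: {J, M}.
G -> Jfi: J nullable, giving Jfi | fi.
Drop J -> ε.
J -> MS: M nullable, giving MS | S.
Drop M -> ε.
M -> iM: M nullable, giving i | iM.
Unchanged (no nullable symbols): S -> SiG; S -> i; G -> i; J -> if; M -> fi.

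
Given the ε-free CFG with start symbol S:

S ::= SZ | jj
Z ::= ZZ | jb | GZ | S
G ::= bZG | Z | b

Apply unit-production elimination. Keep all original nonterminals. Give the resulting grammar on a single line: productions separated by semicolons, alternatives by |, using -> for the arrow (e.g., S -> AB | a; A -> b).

S -> SZ | jj; G -> b | GZ | SZ | ZZ | jb | jj | bZG; Z -> GZ | SZ | ZZ | jb | jj

Unit productions: G->Z, Z->S.
Unit pairs (A ⇒* B via units): (G,S), (G,Z), (Z,S).
S: inherits non-unit rules of {S} → SZ | jj.
G: inherits non-unit rules of {G, S, Z} → GZ | SZ | ZZ | b | bZG | jb | jj.
Z: inherits non-unit rules of {S, Z} → GZ | SZ | ZZ | jb | jj.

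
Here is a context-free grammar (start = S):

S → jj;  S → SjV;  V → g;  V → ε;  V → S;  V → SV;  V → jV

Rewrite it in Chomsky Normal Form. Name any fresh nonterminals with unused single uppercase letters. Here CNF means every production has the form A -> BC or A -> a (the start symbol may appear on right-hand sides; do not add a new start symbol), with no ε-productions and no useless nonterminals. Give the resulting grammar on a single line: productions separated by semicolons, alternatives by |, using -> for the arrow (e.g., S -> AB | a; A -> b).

S -> AA | SA | SB; A -> j; B -> AV; C -> AV; V -> g | j | AA | AV | SA | SC | SV

Nullable: {V}; after ε-elimination: S -> Sj | jj | SjV; V -> S | g | j | SV | jV.
After unit-elimination: S -> Sj | jj | SjV; V -> g | j | SV | Sj | jV | jj | SjV.
TERM: introduce A -> j and substitute in every rule of length ≥2.
BIN: S -> SAV becomes S -> SB, B -> AV; V -> SAV becomes V -> SC, C -> AV.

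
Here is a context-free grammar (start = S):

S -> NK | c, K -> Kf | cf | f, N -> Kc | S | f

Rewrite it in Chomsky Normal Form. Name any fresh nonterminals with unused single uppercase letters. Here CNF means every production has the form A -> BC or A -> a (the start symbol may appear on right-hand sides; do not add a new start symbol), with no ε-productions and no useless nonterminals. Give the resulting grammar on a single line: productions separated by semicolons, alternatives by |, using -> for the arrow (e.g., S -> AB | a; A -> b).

S -> c | NK; A -> f; B -> c; K -> f | BA | KA; N -> c | f | KB | NK

No ε-productions.
After unit-elimination: S -> c | NK; K -> f | Kf | cf; N -> c | f | Kc | NK.
TERM: introduce B -> c, A -> f and substitute in every rule of length ≥2.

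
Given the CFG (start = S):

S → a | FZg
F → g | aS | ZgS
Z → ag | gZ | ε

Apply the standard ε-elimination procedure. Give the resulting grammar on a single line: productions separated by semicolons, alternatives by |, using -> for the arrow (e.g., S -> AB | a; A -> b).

S -> a | Fg | FZg; F -> g | aS | gS | ZgS; Z -> g | ag | gZ

Nullable set: {Z}.
S -> FZg: Z nullable, giving FZg | Fg.
F -> ZgS: Z nullable, giving ZgS | gS.
Drop Z -> ε.
Z -> gZ: Z nullable, giving g | gZ.
Unchanged (no nullable symbols): S -> a; F -> aS; F -> g; Z -> ag.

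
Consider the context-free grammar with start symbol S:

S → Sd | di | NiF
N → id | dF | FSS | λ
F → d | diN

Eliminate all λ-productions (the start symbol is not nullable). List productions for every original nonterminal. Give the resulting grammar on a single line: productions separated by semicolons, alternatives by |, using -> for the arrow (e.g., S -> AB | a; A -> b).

S -> Sd | di | iF | NiF; F -> d | di | diN; N -> dF | id | FSS

Nullable set: {N}.
S -> NiF: N nullable, giving NiF | iF.
F -> diN: N nullable, giving di | diN.
Drop N -> λ.
Unchanged (no nullable symbols): S -> Sd; S -> di; F -> d; N -> FSS; N -> dF; N -> id.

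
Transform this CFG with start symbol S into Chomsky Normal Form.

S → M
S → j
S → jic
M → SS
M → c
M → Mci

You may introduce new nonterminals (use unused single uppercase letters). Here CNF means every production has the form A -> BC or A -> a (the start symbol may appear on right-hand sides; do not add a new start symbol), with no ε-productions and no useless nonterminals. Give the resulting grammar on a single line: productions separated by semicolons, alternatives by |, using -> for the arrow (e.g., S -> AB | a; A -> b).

S -> c | j | CE | MF | SS; A -> c; B -> i; C -> j; D -> AB; E -> BA; F -> AB; M -> c | MD | SS

No ε-productions.
After unit-elimination: S -> c | j | SS | Mci | jic; M -> c | SS | Mci.
TERM: introduce A -> c, B -> i, C -> j and substitute in every rule of length ≥2.
BIN: M -> MAB becomes M -> MD, D -> AB; S -> CBA becomes S -> CE, E -> BA; S -> MAB becomes S -> MF, F -> AB.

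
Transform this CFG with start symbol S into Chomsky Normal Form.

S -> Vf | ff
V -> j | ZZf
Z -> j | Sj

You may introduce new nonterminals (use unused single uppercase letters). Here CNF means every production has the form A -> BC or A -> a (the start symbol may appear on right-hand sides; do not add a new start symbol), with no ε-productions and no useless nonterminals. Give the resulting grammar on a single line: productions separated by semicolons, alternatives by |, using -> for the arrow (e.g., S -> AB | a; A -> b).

S -> AA | VA; A -> f; B -> j; C -> ZA; V -> j | ZC; Z -> j | SB

No ε-productions.
No unit productions to eliminate.
TERM: introduce A -> f, B -> j and substitute in every rule of length ≥2.
BIN: V -> ZZA becomes V -> ZC, C -> ZA.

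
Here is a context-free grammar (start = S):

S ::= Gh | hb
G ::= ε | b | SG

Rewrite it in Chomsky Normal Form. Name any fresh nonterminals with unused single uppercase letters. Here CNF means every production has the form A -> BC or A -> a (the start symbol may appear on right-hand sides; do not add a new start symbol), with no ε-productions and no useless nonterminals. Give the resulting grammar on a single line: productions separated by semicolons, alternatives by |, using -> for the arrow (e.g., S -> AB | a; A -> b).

S -> h | AB | GA; A -> h; B -> b; G -> b | h | AB | GA | SG

Nullable: {G}; after ε-elimination: S -> h | Gh | hb; G -> S | b | SG.
After unit-elimination: S -> h | Gh | hb; G -> b | h | Gh | SG | hb.
TERM: introduce B -> b, A -> h and substitute in every rule of length ≥2.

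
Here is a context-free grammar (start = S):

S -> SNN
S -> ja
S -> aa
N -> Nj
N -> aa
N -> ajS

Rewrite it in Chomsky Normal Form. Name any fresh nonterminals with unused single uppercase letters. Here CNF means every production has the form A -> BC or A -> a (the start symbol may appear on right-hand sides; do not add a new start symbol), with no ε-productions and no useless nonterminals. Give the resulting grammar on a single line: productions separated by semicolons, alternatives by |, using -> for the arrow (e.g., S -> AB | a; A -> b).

No ε-productions.
No unit productions to eliminate.
TERM: introduce B -> a, A -> j and substitute in every rule of length ≥2.
BIN: N -> BAS becomes N -> BC, C -> AS; S -> SNN becomes S -> SD, D -> NN.

S -> AB | BB | SD; A -> j; B -> a; C -> AS; D -> NN; N -> BB | BC | NA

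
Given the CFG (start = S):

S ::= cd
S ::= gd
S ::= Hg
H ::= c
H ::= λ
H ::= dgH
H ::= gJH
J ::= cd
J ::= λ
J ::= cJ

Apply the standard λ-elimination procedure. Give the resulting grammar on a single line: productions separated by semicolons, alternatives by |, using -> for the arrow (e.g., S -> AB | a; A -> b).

S -> g | Hg | cd | gd; H -> c | g | dg | gH | gJ | dgH | gJH; J -> c | cJ | cd

Nullable set: {H, J}.
S -> Hg: H nullable, giving Hg | g.
Drop H -> λ.
H -> dgH: H nullable, giving dg | dgH.
H -> gJH: J, H nullable, giving g | gH | gJ | gJH.
Drop J -> λ.
J -> cJ: J nullable, giving c | cJ.
Unchanged (no nullable symbols): S -> cd; S -> gd; H -> c; J -> cd.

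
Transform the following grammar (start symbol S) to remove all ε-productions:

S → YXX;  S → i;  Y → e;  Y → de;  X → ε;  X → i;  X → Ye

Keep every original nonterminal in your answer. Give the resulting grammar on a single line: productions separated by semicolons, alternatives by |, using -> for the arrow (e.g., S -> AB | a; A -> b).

S -> Y | i | YX | YXX; X -> i | Ye; Y -> e | de

Nullable set: {X}.
S -> YXX: X, X nullable, giving Y | YX | YXX.
Drop X -> ε.
Unchanged (no nullable symbols): S -> i; X -> Ye; X -> i; Y -> de; Y -> e.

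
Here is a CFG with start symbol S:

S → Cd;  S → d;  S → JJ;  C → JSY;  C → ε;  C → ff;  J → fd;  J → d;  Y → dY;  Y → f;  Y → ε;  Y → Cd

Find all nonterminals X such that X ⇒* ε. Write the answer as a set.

Directly nullable (have an ε-rule): {C, Y}.
Not nullable: J, S — each has a terminal in every rule's right-hand side or depends on a non-nullable symbol.

{C, Y}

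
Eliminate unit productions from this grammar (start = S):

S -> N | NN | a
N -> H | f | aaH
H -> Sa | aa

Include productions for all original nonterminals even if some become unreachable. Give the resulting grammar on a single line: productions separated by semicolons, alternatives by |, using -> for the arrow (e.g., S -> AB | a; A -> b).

S -> a | f | NN | Sa | aa | aaH; H -> Sa | aa; N -> f | Sa | aa | aaH

Unit productions: N->H, S->N.
Unit pairs (A ⇒* B via units): (N,H), (S,H), (S,N).
S: inherits non-unit rules of {H, N, S} → NN | Sa | a | aa | aaH | f.
H: inherits non-unit rules of {H} → Sa | aa.
N: inherits non-unit rules of {H, N} → Sa | aa | aaH | f.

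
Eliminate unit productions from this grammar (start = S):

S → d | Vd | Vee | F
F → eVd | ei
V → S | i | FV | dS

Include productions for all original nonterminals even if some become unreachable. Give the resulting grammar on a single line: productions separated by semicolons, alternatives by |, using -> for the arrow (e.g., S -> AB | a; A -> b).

S -> d | Vd | ei | Vee | eVd; F -> ei | eVd; V -> d | i | FV | Vd | dS | ei | Vee | eVd

Unit productions: S->F, V->S.
Unit pairs (A ⇒* B via units): (S,F), (V,F), (V,S).
S: inherits non-unit rules of {F, S} → Vd | Vee | d | eVd | ei.
F: inherits non-unit rules of {F} → eVd | ei.
V: inherits non-unit rules of {F, S, V} → FV | Vd | Vee | d | dS | eVd | ei | i.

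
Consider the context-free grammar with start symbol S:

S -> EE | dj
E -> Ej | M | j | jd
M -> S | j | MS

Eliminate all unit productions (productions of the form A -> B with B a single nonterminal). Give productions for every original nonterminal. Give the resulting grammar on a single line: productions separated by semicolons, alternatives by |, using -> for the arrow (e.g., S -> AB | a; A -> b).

Unit productions: E->M, M->S.
Unit pairs (A ⇒* B via units): (E,M), (E,S), (M,S).
S: inherits non-unit rules of {S} → EE | dj.
E: inherits non-unit rules of {E, M, S} → EE | Ej | MS | dj | j | jd.
M: inherits non-unit rules of {M, S} → EE | MS | dj | j.

S -> EE | dj; E -> j | EE | Ej | MS | dj | jd; M -> j | EE | MS | dj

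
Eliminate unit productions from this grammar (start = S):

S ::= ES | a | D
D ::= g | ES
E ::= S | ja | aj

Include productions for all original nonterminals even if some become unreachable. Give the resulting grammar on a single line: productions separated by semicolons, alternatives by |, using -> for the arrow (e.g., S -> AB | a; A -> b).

S -> a | g | ES; D -> g | ES; E -> a | g | ES | aj | ja

Unit productions: E->S, S->D.
Unit pairs (A ⇒* B via units): (E,D), (E,S), (S,D).
S: inherits non-unit rules of {D, S} → ES | a | g.
D: inherits non-unit rules of {D} → ES | g.
E: inherits non-unit rules of {D, E, S} → ES | a | aj | g | ja.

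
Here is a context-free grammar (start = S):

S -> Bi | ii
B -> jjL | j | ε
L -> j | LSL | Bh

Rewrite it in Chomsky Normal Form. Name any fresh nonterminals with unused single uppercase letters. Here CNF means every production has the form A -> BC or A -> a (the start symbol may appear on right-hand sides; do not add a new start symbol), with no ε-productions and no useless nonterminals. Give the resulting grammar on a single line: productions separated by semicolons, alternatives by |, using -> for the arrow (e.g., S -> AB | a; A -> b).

S -> i | BD | DD; A -> j; B -> j | AE; C -> h; D -> i; E -> AL; F -> SL; L -> h | j | BC | LF

Nullable: {B}; after ε-elimination: S -> i | Bi | ii; B -> j | jjL; L -> h | j | Bh | LSL.
No unit productions to eliminate.
TERM: introduce C -> h, D -> i, A -> j and substitute in every rule of length ≥2.
BIN: B -> AAL becomes B -> AE, E -> AL; L -> LSL becomes L -> LF, F -> SL.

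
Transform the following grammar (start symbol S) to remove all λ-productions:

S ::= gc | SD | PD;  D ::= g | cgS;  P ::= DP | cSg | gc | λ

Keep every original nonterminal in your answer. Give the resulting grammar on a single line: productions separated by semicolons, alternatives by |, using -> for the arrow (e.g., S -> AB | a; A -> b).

Nullable set: {P}.
S -> PD: P nullable, giving D | PD.
Drop P -> λ.
P -> DP: P nullable, giving D | DP.
Unchanged (no nullable symbols): S -> SD; S -> gc; D -> cgS; D -> g; P -> cSg; P -> gc.

S -> D | PD | SD | gc; D -> g | cgS; P -> D | DP | gc | cSg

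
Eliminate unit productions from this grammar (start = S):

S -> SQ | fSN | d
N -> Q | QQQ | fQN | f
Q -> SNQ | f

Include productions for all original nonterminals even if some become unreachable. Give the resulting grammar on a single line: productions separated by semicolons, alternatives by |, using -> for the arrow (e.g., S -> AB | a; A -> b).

S -> d | SQ | fSN; N -> f | QQQ | SNQ | fQN; Q -> f | SNQ

Unit productions: N->Q.
Unit pairs (A ⇒* B via units): (N,Q).
S: inherits non-unit rules of {S} → SQ | d | fSN.
N: inherits non-unit rules of {N, Q} → QQQ | SNQ | f | fQN.
Q: inherits non-unit rules of {Q} → SNQ | f.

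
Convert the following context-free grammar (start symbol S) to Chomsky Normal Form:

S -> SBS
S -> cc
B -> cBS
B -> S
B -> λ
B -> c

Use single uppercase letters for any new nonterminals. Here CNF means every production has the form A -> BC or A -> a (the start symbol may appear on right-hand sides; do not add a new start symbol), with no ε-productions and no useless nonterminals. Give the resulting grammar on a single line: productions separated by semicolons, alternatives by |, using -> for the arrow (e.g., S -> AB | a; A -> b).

S -> AA | SE | SS; A -> c; B -> c | AA | AC | AS | SD | SS; C -> BS; D -> BS; E -> BS

Nullable: {B}; after ε-elimination: S -> SS | cc | SBS; B -> S | c | cS | cBS.
After unit-elimination: S -> SS | cc | SBS; B -> c | SS | cS | cc | SBS | cBS.
TERM: introduce A -> c and substitute in every rule of length ≥2.
BIN: B -> ABS becomes B -> AC, C -> BS; B -> SBS becomes B -> SD, D -> BS; S -> SBS becomes S -> SE, E -> BS.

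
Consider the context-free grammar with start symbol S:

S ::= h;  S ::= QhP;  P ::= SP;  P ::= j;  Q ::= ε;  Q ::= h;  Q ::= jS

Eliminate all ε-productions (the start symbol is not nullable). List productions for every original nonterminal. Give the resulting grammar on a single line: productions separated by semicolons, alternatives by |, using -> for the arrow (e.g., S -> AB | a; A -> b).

S -> h | hP | QhP; P -> j | SP; Q -> h | jS

Nullable set: {Q}.
S -> QhP: Q nullable, giving QhP | hP.
Drop Q -> ε.
Unchanged (no nullable symbols): S -> h; P -> SP; P -> j; Q -> h; Q -> jS.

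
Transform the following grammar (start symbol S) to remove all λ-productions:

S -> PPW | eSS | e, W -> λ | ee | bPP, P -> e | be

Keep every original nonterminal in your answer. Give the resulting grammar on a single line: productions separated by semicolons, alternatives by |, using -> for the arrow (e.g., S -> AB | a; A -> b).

Nullable set: {W}.
S -> PPW: W nullable, giving PP | PPW.
Drop W -> λ.
Unchanged (no nullable symbols): S -> e; S -> eSS; P -> be; P -> e; W -> bPP; W -> ee.

S -> e | PP | PPW | eSS; P -> e | be; W -> ee | bPP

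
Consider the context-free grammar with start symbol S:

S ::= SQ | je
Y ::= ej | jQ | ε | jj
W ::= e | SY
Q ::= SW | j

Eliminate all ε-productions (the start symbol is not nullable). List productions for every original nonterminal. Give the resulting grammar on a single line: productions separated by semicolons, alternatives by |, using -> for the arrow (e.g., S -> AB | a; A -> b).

S -> SQ | je; Q -> j | SW; W -> S | e | SY; Y -> ej | jQ | jj

Nullable set: {Y}.
W -> SY: Y nullable, giving S | SY.
Drop Y -> ε.
Unchanged (no nullable symbols): S -> SQ; S -> je; Q -> SW; Q -> j; W -> e; Y -> ej; Y -> jQ; Y -> jj.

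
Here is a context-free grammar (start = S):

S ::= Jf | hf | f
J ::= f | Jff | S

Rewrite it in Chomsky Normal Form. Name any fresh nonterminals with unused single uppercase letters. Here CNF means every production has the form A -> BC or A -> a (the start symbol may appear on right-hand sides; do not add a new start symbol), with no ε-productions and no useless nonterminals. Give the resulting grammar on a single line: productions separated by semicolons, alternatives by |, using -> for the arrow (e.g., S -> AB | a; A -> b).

S -> f | BA | JA; A -> f; B -> h; C -> AA; J -> f | BA | JA | JC

No ε-productions.
After unit-elimination: S -> f | Jf | hf; J -> f | Jf | hf | Jff.
TERM: introduce A -> f, B -> h and substitute in every rule of length ≥2.
BIN: J -> JAA becomes J -> JC, C -> AA.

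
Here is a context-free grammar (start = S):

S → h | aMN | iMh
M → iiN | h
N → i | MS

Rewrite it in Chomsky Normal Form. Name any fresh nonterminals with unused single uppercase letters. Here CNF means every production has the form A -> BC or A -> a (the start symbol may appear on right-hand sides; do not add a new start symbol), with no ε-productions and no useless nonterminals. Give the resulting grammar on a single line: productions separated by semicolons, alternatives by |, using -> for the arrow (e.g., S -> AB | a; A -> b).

S -> h | AE | BF; A -> i; B -> a; C -> h; D -> AN; E -> MC; F -> MN; M -> h | AD; N -> i | MS

No ε-productions.
No unit productions to eliminate.
TERM: introduce B -> a, C -> h, A -> i and substitute in every rule of length ≥2.
BIN: M -> AAN becomes M -> AD, D -> AN; S -> AMC becomes S -> AE, E -> MC; S -> BMN becomes S -> BF, F -> MN.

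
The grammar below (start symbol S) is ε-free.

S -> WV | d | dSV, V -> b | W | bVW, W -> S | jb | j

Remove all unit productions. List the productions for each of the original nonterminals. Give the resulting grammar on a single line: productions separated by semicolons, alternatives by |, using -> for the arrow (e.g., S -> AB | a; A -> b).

Unit productions: V->W, W->S.
Unit pairs (A ⇒* B via units): (V,S), (V,W), (W,S).
S: inherits non-unit rules of {S} → WV | d | dSV.
V: inherits non-unit rules of {S, V, W} → WV | b | bVW | d | dSV | j | jb.
W: inherits non-unit rules of {S, W} → WV | d | dSV | j | jb.

S -> d | WV | dSV; V -> b | d | j | WV | jb | bVW | dSV; W -> d | j | WV | jb | dSV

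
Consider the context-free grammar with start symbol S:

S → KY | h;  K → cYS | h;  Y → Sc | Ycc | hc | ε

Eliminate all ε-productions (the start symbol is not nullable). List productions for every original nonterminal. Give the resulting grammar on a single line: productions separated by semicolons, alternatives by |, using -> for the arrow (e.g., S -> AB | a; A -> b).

S -> K | h | KY; K -> h | cS | cYS; Y -> Sc | cc | hc | Ycc

Nullable set: {Y}.
S -> KY: Y nullable, giving K | KY.
K -> cYS: Y nullable, giving cS | cYS.
Drop Y -> ε.
Y -> Ycc: Y nullable, giving Ycc | cc.
Unchanged (no nullable symbols): S -> h; K -> h; Y -> Sc; Y -> hc.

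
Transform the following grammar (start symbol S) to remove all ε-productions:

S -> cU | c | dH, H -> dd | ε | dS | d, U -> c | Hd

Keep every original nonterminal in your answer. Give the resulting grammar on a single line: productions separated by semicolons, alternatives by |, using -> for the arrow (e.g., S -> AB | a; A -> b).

Nullable set: {H}.
S -> dH: H nullable, giving d | dH.
Drop H -> ε.
U -> Hd: H nullable, giving Hd | d.
Unchanged (no nullable symbols): S -> c; S -> cU; H -> d; H -> dS; H -> dd; U -> c.

S -> c | d | cU | dH; H -> d | dS | dd; U -> c | d | Hd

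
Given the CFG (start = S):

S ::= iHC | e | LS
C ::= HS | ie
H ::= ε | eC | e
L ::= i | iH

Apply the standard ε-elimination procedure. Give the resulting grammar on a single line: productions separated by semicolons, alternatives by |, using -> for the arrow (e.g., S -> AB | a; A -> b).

Nullable set: {H}.
S -> iHC: H nullable, giving iC | iHC.
C -> HS: H nullable, giving HS | S.
Drop H -> ε.
L -> iH: H nullable, giving i | iH.
Unchanged (no nullable symbols): S -> LS; S -> e; C -> ie; H -> e; H -> eC; L -> i.

S -> e | LS | iC | iHC; C -> S | HS | ie; H -> e | eC; L -> i | iH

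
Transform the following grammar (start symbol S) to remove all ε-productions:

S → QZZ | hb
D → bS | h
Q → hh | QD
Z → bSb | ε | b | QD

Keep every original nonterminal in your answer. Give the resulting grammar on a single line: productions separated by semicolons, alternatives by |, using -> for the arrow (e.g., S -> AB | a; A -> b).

S -> Q | QZ | hb | QZZ; D -> h | bS; Q -> QD | hh; Z -> b | QD | bSb

Nullable set: {Z}.
S -> QZZ: Z, Z nullable, giving Q | QZ | QZZ.
Drop Z -> ε.
Unchanged (no nullable symbols): S -> hb; D -> bS; D -> h; Q -> QD; Q -> hh; Z -> QD; Z -> b; Z -> bSb.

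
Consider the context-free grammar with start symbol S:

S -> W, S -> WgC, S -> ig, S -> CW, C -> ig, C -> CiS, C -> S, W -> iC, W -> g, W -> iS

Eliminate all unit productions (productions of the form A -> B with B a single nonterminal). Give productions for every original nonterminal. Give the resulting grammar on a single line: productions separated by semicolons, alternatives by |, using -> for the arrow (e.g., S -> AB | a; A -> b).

S -> g | CW | iC | iS | ig | WgC; C -> g | CW | iC | iS | ig | CiS | WgC; W -> g | iC | iS

Unit productions: C->S, S->W.
Unit pairs (A ⇒* B via units): (C,S), (C,W), (S,W).
S: inherits non-unit rules of {S, W} → CW | WgC | g | iC | iS | ig.
C: inherits non-unit rules of {C, S, W} → CW | CiS | WgC | g | iC | iS | ig.
W: inherits non-unit rules of {W} → g | iC | iS.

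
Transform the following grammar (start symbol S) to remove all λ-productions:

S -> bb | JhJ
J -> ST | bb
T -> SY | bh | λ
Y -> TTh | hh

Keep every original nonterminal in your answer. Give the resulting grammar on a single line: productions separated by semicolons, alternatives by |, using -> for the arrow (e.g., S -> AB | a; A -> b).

S -> bb | JhJ; J -> S | ST | bb; T -> SY | bh; Y -> h | Th | hh | TTh

Nullable set: {T}.
J -> ST: T nullable, giving S | ST.
Drop T -> λ.
Y -> TTh: T, T nullable, giving TTh | Th | h.
Unchanged (no nullable symbols): S -> JhJ; S -> bb; J -> bb; T -> SY; T -> bh; Y -> hh.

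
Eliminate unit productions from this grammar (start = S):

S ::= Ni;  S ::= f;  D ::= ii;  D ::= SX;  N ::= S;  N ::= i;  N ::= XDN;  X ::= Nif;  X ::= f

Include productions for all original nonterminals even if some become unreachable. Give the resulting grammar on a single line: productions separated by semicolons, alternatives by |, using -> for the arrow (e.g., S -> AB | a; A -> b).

S -> f | Ni; D -> SX | ii; N -> f | i | Ni | XDN; X -> f | Nif

Unit productions: N->S.
Unit pairs (A ⇒* B via units): (N,S).
S: inherits non-unit rules of {S} → Ni | f.
D: inherits non-unit rules of {D} → SX | ii.
N: inherits non-unit rules of {N, S} → Ni | XDN | f | i.
X: inherits non-unit rules of {X} → Nif | f.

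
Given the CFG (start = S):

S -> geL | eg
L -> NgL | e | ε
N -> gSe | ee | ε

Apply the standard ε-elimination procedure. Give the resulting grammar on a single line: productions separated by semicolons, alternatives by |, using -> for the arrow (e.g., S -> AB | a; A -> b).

S -> eg | ge | geL; L -> e | g | Ng | gL | NgL; N -> ee | gSe

Nullable set: {L, N}.
S -> geL: L nullable, giving ge | geL.
Drop L -> ε.
L -> NgL: N, L nullable, giving Ng | NgL | g | gL.
Drop N -> ε.
Unchanged (no nullable symbols): S -> eg; L -> e; N -> ee; N -> gSe.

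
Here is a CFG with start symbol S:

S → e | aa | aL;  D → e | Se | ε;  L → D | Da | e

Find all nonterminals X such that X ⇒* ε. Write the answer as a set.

{D, L}

Directly nullable (have an ε-rule): {D}.
L is nullable via L -> D (every symbol on the right is already known nullable).
Not nullable: S — each has a terminal in every rule's right-hand side or depends on a non-nullable symbol.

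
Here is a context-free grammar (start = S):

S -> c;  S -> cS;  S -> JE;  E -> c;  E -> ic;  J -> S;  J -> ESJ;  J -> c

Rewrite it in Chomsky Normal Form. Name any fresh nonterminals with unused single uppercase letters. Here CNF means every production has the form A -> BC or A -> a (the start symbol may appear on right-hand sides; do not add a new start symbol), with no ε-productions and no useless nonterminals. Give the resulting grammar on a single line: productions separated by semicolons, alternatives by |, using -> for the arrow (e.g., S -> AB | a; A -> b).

S -> c | BS | JE; A -> i; B -> c; C -> SJ; E -> c | AB; J -> c | BS | EC | JE

No ε-productions.
After unit-elimination: S -> c | JE | cS; E -> c | ic; J -> c | JE | cS | ESJ.
TERM: introduce B -> c, A -> i and substitute in every rule of length ≥2.
BIN: J -> ESJ becomes J -> EC, C -> SJ.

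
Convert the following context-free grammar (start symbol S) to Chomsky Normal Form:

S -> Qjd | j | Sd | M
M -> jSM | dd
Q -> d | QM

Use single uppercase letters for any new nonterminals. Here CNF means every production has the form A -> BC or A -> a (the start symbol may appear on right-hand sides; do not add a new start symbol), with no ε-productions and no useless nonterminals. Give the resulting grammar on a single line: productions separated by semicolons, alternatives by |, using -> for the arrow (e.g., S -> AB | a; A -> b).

S -> j | AA | BD | QE | SA; A -> d; B -> j; C -> SM; D -> SM; E -> BA; M -> AA | BC; Q -> d | QM

No ε-productions.
After unit-elimination: S -> j | Sd | dd | Qjd | jSM; M -> dd | jSM; Q -> d | QM.
TERM: introduce A -> d, B -> j and substitute in every rule of length ≥2.
BIN: M -> BSM becomes M -> BC, C -> SM; S -> BSM becomes S -> BD, D -> SM; S -> QBA becomes S -> QE, E -> BA.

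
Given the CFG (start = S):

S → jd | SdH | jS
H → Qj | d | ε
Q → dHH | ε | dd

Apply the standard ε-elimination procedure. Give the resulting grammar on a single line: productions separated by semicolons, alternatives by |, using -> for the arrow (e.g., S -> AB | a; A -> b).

Nullable set: {H, Q}.
S -> SdH: H nullable, giving Sd | SdH.
Drop H -> ε.
H -> Qj: Q nullable, giving Qj | j.
Drop Q -> ε.
Q -> dHH: H, H nullable, giving d | dH | dHH.
Unchanged (no nullable symbols): S -> jS; S -> jd; H -> d; Q -> dd.

S -> Sd | jS | jd | SdH; H -> d | j | Qj; Q -> d | dH | dd | dHH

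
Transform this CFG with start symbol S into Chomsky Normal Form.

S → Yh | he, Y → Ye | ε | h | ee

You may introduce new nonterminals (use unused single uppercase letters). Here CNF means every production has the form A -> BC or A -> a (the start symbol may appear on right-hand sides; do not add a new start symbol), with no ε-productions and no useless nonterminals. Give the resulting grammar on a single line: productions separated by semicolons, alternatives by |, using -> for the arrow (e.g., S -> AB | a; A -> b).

S -> h | AB | YA; A -> h; B -> e; Y -> e | h | BB | YB

Nullable: {Y}; after ε-elimination: S -> h | Yh | he; Y -> e | h | Ye | ee.
No unit productions to eliminate.
TERM: introduce B -> e, A -> h and substitute in every rule of length ≥2.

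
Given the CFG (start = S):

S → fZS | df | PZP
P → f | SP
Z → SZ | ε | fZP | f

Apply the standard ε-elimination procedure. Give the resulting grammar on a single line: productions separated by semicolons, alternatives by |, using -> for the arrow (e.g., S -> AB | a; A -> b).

Nullable set: {Z}.
S -> PZP: Z nullable, giving PP | PZP.
S -> fZS: Z nullable, giving fS | fZS.
Drop Z -> ε.
Z -> SZ: Z nullable, giving S | SZ.
Z -> fZP: Z nullable, giving fP | fZP.
Unchanged (no nullable symbols): S -> df; P -> SP; P -> f; Z -> f.

S -> PP | df | fS | PZP | fZS; P -> f | SP; Z -> S | f | SZ | fP | fZP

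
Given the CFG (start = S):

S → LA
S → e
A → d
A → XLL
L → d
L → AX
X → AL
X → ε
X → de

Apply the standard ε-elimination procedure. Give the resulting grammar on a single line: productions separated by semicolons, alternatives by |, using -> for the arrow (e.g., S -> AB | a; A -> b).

Nullable set: {X}.
A -> XLL: X nullable, giving LL | XLL.
L -> AX: X nullable, giving A | AX.
Drop X -> ε.
Unchanged (no nullable symbols): S -> LA; S -> e; A -> d; L -> d; X -> AL; X -> de.

S -> e | LA; A -> d | LL | XLL; L -> A | d | AX; X -> AL | de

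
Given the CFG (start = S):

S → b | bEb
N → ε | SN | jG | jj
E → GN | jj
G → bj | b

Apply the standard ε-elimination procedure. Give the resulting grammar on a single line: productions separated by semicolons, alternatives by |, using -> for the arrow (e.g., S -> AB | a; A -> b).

S -> b | bEb; E -> G | GN | jj; G -> b | bj; N -> S | SN | jG | jj

Nullable set: {N}.
E -> GN: N nullable, giving G | GN.
Drop N -> ε.
N -> SN: N nullable, giving S | SN.
Unchanged (no nullable symbols): S -> b; S -> bEb; E -> jj; G -> b; G -> bj; N -> jG; N -> jj.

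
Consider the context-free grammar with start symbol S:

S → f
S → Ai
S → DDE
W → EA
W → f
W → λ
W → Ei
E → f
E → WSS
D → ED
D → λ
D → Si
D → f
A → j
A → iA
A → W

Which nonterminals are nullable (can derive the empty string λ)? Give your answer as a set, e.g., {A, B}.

{A, D, W}

Directly nullable (have an ε-rule): {D, W}.
A is nullable via A -> W (every symbol on the right is already known nullable).
Not nullable: E, S — each has a terminal in every rule's right-hand side or depends on a non-nullable symbol.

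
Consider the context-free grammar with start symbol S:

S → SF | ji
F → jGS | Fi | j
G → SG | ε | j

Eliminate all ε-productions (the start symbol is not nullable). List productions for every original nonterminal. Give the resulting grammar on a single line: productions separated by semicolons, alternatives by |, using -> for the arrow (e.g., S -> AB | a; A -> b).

S -> SF | ji; F -> j | Fi | jS | jGS; G -> S | j | SG

Nullable set: {G}.
F -> jGS: G nullable, giving jGS | jS.
Drop G -> ε.
G -> SG: G nullable, giving S | SG.
Unchanged (no nullable symbols): S -> SF; S -> ji; F -> Fi; F -> j; G -> j.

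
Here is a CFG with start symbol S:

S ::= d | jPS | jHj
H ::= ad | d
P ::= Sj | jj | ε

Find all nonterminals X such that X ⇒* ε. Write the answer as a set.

{P}

Directly nullable (have an ε-rule): {P}.
Not nullable: H, S — each has a terminal in every rule's right-hand side or depends on a non-nullable symbol.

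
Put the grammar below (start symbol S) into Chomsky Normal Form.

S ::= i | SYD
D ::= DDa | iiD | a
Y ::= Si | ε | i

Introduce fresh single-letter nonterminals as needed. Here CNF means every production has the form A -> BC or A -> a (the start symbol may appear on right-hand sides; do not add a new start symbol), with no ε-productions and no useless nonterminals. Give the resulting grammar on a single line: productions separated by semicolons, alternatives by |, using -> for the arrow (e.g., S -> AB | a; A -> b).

S -> i | SD | SF; A -> a; B -> i; C -> BD; D -> a | BC | DE; E -> DA; F -> YD; Y -> i | SB

Nullable: {Y}; after ε-elimination: S -> i | SD | SYD; D -> a | DDa | iiD; Y -> i | Si.
No unit productions to eliminate.
TERM: introduce A -> a, B -> i and substitute in every rule of length ≥2.
BIN: D -> BBD becomes D -> BC, C -> BD; D -> DDA becomes D -> DE, E -> DA; S -> SYD becomes S -> SF, F -> YD.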